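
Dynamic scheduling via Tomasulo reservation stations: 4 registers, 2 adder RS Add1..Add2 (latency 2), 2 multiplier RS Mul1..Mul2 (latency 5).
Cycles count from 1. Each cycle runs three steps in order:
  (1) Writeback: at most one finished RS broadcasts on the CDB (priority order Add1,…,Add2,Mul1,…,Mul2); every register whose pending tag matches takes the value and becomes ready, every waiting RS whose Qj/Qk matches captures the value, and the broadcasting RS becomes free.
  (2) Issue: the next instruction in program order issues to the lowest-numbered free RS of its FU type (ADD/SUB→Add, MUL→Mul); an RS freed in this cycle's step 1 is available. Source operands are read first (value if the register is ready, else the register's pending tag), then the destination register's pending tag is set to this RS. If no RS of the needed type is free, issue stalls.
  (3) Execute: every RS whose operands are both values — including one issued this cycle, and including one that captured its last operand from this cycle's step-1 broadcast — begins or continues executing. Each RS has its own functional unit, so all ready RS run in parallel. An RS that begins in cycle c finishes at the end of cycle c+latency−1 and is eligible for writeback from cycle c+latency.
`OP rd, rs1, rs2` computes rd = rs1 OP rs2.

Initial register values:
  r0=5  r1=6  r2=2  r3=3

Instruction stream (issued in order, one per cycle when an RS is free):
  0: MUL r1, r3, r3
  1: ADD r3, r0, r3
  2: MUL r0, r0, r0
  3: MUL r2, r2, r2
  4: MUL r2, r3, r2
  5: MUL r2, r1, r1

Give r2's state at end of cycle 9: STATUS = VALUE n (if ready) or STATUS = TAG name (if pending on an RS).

STATUS = TAG Mul2

  c1: issue MUL r1<-Mul1  regs: r0:5,r1:Mul1,r2:2,r3:3
  c2: issue ADD r3<-Add1  regs: r0:5,r1:Mul1,r2:2,r3:Add1
  c3: issue MUL r0<-Mul2  regs: r0:Mul2,r1:Mul1,r2:2,r3:Add1
  c4: CDB Add1=8; stall  regs: r0:Mul2,r1:Mul1,r2:2,r3:8
  c5: stall  regs: r0:Mul2,r1:Mul1,r2:2,r3:8
  c6: CDB Mul1=9; issue MUL r2<-Mul1  regs: r0:Mul2,r1:9,r2:Mul1,r3:8
  c7: stall  regs: r0:Mul2,r1:9,r2:Mul1,r3:8
  c8: CDB Mul2=25; issue MUL r2<-Mul2  regs: r0:25,r1:9,r2:Mul2,r3:8
  c9: stall  regs: r0:25,r1:9,r2:Mul2,r3:8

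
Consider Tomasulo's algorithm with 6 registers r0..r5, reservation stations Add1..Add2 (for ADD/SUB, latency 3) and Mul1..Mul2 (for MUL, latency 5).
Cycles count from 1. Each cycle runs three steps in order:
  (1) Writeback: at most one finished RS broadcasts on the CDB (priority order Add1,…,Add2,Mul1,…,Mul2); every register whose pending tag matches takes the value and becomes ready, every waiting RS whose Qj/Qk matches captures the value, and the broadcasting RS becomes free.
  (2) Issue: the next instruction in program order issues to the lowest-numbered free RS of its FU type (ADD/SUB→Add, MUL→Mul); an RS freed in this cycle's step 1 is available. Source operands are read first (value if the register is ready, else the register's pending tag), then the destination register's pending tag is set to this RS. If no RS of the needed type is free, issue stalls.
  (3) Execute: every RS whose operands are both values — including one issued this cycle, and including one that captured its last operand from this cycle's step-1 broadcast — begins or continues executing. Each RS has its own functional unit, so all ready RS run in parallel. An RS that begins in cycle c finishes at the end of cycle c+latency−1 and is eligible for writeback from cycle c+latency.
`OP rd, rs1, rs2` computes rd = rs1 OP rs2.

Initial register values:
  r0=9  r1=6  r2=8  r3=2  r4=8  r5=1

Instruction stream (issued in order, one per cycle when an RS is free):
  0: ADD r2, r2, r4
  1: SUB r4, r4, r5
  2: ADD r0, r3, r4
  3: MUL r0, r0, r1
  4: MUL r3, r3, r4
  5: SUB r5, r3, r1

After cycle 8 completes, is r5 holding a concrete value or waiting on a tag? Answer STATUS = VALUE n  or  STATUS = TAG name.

c1: issue ADD r2<-Add1 | r0:9,r1:6,r2:Add1,r3:2,r4:8,r5:1
c2: issue SUB r4<-Add2 | r0:9,r1:6,r2:Add1,r3:2,r4:Add2,r5:1
c3: stall | r0:9,r1:6,r2:Add1,r3:2,r4:Add2,r5:1
c4: CDB Add1=16; issue ADD r0<-Add1 | r0:Add1,r1:6,r2:16,r3:2,r4:Add2,r5:1
c5: CDB Add2=7; issue MUL r0<-Mul1 | r0:Mul1,r1:6,r2:16,r3:2,r4:7,r5:1
c6: issue MUL r3<-Mul2 | r0:Mul1,r1:6,r2:16,r3:Mul2,r4:7,r5:1
c7: issue SUB r5<-Add2 | r0:Mul1,r1:6,r2:16,r3:Mul2,r4:7,r5:Add2
c8: CDB Add1=9 | r0:Mul1,r1:6,r2:16,r3:Mul2,r4:7,r5:Add2

STATUS = TAG Add2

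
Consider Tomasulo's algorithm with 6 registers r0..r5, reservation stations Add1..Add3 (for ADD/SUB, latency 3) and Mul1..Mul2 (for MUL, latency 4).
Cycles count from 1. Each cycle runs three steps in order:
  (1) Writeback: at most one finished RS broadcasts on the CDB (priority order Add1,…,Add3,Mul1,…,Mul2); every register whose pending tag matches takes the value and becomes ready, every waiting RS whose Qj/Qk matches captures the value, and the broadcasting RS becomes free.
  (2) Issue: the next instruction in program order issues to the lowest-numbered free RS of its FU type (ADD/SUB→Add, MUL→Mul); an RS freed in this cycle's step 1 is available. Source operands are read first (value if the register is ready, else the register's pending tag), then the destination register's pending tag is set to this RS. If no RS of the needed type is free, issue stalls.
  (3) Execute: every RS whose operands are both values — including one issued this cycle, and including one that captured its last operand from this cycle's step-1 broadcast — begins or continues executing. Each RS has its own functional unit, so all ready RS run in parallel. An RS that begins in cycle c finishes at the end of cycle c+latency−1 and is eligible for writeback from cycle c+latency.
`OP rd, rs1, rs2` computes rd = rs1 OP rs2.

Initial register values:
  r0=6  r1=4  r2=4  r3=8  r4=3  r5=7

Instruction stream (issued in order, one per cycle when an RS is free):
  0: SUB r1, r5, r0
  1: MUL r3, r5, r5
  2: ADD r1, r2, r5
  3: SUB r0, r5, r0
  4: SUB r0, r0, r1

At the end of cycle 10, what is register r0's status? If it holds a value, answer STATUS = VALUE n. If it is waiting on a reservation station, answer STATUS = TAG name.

cycle 1: issue SUB r1<-Add1 // r0:6,r1:Add1,r2:4,r3:8,r4:3,r5:7
cycle 2: issue MUL r3<-Mul1 // r0:6,r1:Add1,r2:4,r3:Mul1,r4:3,r5:7
cycle 3: issue ADD r1<-Add2 // r0:6,r1:Add2,r2:4,r3:Mul1,r4:3,r5:7
cycle 4: CDB Add1=1; issue SUB r0<-Add1 // r0:Add1,r1:Add2,r2:4,r3:Mul1,r4:3,r5:7
cycle 5: issue SUB r0<-Add3 // r0:Add3,r1:Add2,r2:4,r3:Mul1,r4:3,r5:7
cycle 6: CDB Add2=11 // r0:Add3,r1:11,r2:4,r3:Mul1,r4:3,r5:7
cycle 7: CDB Add1=1 // r0:Add3,r1:11,r2:4,r3:Mul1,r4:3,r5:7
cycle 8: CDB Mul1=49 // r0:Add3,r1:11,r2:4,r3:49,r4:3,r5:7
cycle 9: - // r0:Add3,r1:11,r2:4,r3:49,r4:3,r5:7
cycle 10: CDB Add3=-10 // r0:-10,r1:11,r2:4,r3:49,r4:3,r5:7

STATUS = VALUE -10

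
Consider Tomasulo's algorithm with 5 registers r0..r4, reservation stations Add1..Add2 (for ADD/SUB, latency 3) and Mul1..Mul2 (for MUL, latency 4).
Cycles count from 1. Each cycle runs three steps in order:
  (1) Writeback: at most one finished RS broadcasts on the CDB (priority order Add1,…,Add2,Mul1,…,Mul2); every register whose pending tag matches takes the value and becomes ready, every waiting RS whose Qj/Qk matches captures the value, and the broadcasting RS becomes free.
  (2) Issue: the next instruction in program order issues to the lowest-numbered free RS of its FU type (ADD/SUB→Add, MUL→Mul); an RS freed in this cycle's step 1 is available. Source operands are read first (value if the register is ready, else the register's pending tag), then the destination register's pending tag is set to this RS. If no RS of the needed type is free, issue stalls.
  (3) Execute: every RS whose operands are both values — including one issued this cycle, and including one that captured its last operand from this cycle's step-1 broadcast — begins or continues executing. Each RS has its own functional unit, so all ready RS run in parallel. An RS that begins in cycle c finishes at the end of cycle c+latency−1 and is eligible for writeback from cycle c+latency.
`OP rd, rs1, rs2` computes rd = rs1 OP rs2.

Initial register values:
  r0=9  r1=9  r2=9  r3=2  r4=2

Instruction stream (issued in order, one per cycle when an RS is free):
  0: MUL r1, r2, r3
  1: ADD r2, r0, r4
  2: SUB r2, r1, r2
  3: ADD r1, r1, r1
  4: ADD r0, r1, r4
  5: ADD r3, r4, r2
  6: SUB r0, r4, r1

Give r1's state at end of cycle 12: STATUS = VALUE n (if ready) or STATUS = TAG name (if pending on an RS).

c1: issue MUL r1<-Mul1 | r0:9,r1:Mul1,r2:9,r3:2,r4:2
c2: issue ADD r2<-Add1 | r0:9,r1:Mul1,r2:Add1,r3:2,r4:2
c3: issue SUB r2<-Add2 | r0:9,r1:Mul1,r2:Add2,r3:2,r4:2
c4: stall | r0:9,r1:Mul1,r2:Add2,r3:2,r4:2
c5: CDB Add1=11; issue ADD r1<-Add1 | r0:9,r1:Add1,r2:Add2,r3:2,r4:2
c6: CDB Mul1=18; stall | r0:9,r1:Add1,r2:Add2,r3:2,r4:2
c7: stall | r0:9,r1:Add1,r2:Add2,r3:2,r4:2
c8: stall | r0:9,r1:Add1,r2:Add2,r3:2,r4:2
c9: CDB Add1=36; issue ADD r0<-Add1 | r0:Add1,r1:36,r2:Add2,r3:2,r4:2
c10: CDB Add2=7; issue ADD r3<-Add2 | r0:Add1,r1:36,r2:7,r3:Add2,r4:2
c11: stall | r0:Add1,r1:36,r2:7,r3:Add2,r4:2
c12: CDB Add1=38; issue SUB r0<-Add1 | r0:Add1,r1:36,r2:7,r3:Add2,r4:2

STATUS = VALUE 36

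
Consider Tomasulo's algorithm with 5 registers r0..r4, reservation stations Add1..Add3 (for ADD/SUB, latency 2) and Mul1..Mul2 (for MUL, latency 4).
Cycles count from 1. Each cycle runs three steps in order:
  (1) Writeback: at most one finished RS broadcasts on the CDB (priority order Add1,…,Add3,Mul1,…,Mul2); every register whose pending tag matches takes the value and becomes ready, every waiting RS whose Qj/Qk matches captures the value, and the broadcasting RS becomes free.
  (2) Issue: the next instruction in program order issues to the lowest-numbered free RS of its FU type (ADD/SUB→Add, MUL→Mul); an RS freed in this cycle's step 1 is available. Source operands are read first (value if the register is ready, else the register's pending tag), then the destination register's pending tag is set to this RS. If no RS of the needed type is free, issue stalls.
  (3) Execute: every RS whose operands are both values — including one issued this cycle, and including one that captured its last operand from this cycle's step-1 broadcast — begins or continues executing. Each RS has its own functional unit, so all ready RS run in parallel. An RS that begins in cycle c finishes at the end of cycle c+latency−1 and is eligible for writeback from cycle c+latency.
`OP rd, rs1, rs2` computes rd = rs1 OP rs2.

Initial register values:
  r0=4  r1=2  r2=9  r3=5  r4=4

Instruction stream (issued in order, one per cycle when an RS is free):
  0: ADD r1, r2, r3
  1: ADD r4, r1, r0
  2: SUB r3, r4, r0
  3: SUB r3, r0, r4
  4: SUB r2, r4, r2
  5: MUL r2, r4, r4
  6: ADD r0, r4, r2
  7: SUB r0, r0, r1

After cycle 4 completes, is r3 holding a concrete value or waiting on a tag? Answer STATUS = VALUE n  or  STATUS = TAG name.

cycle 1: issue ADD r1<-Add1 // r0:4,r1:Add1,r2:9,r3:5,r4:4
cycle 2: issue ADD r4<-Add2 // r0:4,r1:Add1,r2:9,r3:5,r4:Add2
cycle 3: CDB Add1=14; issue SUB r3<-Add1 // r0:4,r1:14,r2:9,r3:Add1,r4:Add2
cycle 4: issue SUB r3<-Add3 // r0:4,r1:14,r2:9,r3:Add3,r4:Add2

STATUS = TAG Add3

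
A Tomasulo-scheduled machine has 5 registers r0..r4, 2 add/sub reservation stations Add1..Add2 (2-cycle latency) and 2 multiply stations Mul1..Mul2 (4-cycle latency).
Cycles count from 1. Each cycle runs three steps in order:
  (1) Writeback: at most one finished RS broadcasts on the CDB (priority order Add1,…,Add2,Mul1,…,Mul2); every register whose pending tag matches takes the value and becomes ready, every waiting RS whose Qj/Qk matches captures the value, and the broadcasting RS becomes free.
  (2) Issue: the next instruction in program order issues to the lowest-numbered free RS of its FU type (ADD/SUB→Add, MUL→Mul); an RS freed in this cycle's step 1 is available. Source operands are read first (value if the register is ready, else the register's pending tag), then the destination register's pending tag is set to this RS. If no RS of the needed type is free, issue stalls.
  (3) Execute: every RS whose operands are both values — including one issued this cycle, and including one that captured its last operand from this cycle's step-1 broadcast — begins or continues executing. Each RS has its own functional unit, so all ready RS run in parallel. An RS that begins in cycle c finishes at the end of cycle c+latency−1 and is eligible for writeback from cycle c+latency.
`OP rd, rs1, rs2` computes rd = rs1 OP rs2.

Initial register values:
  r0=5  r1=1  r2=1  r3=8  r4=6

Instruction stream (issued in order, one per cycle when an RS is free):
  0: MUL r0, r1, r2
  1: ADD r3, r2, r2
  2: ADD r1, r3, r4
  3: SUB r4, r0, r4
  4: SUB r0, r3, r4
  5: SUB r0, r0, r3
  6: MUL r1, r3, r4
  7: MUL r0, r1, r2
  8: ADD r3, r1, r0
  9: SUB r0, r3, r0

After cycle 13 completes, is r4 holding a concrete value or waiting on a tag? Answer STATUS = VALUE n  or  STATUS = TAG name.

STATUS = VALUE -5

cycle 1: issue MUL r0<-Mul1 // r0:Mul1,r1:1,r2:1,r3:8,r4:6
cycle 2: issue ADD r3<-Add1 // r0:Mul1,r1:1,r2:1,r3:Add1,r4:6
cycle 3: issue ADD r1<-Add2 // r0:Mul1,r1:Add2,r2:1,r3:Add1,r4:6
cycle 4: CDB Add1=2; issue SUB r4<-Add1 // r0:Mul1,r1:Add2,r2:1,r3:2,r4:Add1
cycle 5: CDB Mul1=1; stall // r0:1,r1:Add2,r2:1,r3:2,r4:Add1
cycle 6: CDB Add2=8; issue SUB r0<-Add2 // r0:Add2,r1:8,r2:1,r3:2,r4:Add1
cycle 7: CDB Add1=-5; issue SUB r0<-Add1 // r0:Add1,r1:8,r2:1,r3:2,r4:-5
cycle 8: issue MUL r1<-Mul1 // r0:Add1,r1:Mul1,r2:1,r3:2,r4:-5
cycle 9: CDB Add2=7; issue MUL r0<-Mul2 // r0:Mul2,r1:Mul1,r2:1,r3:2,r4:-5
cycle 10: issue ADD r3<-Add2 // r0:Mul2,r1:Mul1,r2:1,r3:Add2,r4:-5
cycle 11: CDB Add1=5; issue SUB r0<-Add1 // r0:Add1,r1:Mul1,r2:1,r3:Add2,r4:-5
cycle 12: CDB Mul1=-10 // r0:Add1,r1:-10,r2:1,r3:Add2,r4:-5
cycle 13: - // r0:Add1,r1:-10,r2:1,r3:Add2,r4:-5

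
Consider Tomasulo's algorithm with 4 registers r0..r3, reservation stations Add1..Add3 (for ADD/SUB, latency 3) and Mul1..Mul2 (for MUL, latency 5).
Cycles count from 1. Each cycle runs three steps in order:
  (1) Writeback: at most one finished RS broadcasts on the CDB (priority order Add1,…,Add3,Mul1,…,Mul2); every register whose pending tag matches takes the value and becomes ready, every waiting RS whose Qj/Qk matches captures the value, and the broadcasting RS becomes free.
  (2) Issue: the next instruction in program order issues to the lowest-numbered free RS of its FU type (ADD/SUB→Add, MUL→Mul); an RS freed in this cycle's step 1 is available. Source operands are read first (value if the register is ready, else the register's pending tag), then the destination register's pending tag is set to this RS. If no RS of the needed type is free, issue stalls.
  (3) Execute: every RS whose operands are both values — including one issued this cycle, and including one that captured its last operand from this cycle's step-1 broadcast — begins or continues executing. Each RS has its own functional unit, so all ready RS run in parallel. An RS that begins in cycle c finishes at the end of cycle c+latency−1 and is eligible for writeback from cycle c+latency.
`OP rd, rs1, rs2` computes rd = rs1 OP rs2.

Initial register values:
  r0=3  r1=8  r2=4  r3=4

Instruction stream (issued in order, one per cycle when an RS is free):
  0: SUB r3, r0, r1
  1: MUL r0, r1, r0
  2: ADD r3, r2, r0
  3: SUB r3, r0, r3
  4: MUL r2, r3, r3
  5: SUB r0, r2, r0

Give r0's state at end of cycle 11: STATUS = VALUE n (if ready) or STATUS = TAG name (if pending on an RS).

STATUS = TAG Add3

cycle 1: issue SUB r3<-Add1 // r0:3,r1:8,r2:4,r3:Add1
cycle 2: issue MUL r0<-Mul1 // r0:Mul1,r1:8,r2:4,r3:Add1
cycle 3: issue ADD r3<-Add2 // r0:Mul1,r1:8,r2:4,r3:Add2
cycle 4: CDB Add1=-5; issue SUB r3<-Add1 // r0:Mul1,r1:8,r2:4,r3:Add1
cycle 5: issue MUL r2<-Mul2 // r0:Mul1,r1:8,r2:Mul2,r3:Add1
cycle 6: issue SUB r0<-Add3 // r0:Add3,r1:8,r2:Mul2,r3:Add1
cycle 7: CDB Mul1=24 // r0:Add3,r1:8,r2:Mul2,r3:Add1
cycle 8: - // r0:Add3,r1:8,r2:Mul2,r3:Add1
cycle 9: - // r0:Add3,r1:8,r2:Mul2,r3:Add1
cycle 10: CDB Add2=28 // r0:Add3,r1:8,r2:Mul2,r3:Add1
cycle 11: - // r0:Add3,r1:8,r2:Mul2,r3:Add1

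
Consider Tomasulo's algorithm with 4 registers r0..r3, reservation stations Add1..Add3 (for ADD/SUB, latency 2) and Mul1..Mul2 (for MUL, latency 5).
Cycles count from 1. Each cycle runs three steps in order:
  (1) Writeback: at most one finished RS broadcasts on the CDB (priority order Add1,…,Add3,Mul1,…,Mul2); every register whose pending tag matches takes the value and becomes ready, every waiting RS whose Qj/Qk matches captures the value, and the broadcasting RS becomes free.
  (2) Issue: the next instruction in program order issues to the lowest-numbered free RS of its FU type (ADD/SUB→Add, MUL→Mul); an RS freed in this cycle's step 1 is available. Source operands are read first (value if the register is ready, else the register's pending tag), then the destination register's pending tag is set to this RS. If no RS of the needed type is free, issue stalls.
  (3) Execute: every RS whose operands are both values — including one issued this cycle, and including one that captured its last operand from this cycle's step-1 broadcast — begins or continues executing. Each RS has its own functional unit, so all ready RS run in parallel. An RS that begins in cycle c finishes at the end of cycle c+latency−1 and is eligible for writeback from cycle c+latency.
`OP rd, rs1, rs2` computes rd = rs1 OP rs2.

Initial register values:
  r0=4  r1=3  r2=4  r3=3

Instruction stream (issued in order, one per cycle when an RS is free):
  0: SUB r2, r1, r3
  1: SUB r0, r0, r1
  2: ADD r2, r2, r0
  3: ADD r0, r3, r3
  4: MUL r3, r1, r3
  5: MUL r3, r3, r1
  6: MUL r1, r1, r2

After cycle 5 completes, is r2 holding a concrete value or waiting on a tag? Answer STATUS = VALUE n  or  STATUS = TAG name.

c1: issue SUB r2<-Add1 | r0:4,r1:3,r2:Add1,r3:3
c2: issue SUB r0<-Add2 | r0:Add2,r1:3,r2:Add1,r3:3
c3: CDB Add1=0; issue ADD r2<-Add1 | r0:Add2,r1:3,r2:Add1,r3:3
c4: CDB Add2=1; issue ADD r0<-Add2 | r0:Add2,r1:3,r2:Add1,r3:3
c5: issue MUL r3<-Mul1 | r0:Add2,r1:3,r2:Add1,r3:Mul1

STATUS = TAG Add1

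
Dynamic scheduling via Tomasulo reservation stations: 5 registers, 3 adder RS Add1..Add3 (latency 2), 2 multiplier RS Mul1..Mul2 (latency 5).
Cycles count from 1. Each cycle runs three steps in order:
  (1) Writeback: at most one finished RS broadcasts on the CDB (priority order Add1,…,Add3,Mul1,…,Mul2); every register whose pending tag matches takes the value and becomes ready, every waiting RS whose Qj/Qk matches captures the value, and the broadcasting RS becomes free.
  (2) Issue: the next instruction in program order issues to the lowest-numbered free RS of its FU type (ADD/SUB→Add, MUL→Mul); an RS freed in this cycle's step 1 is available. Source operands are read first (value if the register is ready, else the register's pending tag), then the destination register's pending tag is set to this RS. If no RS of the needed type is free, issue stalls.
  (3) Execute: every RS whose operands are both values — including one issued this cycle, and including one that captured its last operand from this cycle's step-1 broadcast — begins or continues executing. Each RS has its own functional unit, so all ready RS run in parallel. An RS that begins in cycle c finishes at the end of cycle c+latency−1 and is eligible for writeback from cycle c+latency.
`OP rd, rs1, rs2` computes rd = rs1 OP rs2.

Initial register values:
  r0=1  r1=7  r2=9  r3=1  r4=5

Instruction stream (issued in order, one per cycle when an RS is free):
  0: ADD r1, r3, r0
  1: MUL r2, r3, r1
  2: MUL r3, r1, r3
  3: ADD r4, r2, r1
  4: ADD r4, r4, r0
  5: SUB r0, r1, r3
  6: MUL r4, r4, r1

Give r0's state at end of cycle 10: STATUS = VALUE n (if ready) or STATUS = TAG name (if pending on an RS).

cycle 1: issue ADD r1<-Add1 // r0:1,r1:Add1,r2:9,r3:1,r4:5
cycle 2: issue MUL r2<-Mul1 // r0:1,r1:Add1,r2:Mul1,r3:1,r4:5
cycle 3: CDB Add1=2; issue MUL r3<-Mul2 // r0:1,r1:2,r2:Mul1,r3:Mul2,r4:5
cycle 4: issue ADD r4<-Add1 // r0:1,r1:2,r2:Mul1,r3:Mul2,r4:Add1
cycle 5: issue ADD r4<-Add2 // r0:1,r1:2,r2:Mul1,r3:Mul2,r4:Add2
cycle 6: issue SUB r0<-Add3 // r0:Add3,r1:2,r2:Mul1,r3:Mul2,r4:Add2
cycle 7: stall // r0:Add3,r1:2,r2:Mul1,r3:Mul2,r4:Add2
cycle 8: CDB Mul1=2; issue MUL r4<-Mul1 // r0:Add3,r1:2,r2:2,r3:Mul2,r4:Mul1
cycle 9: CDB Mul2=2 // r0:Add3,r1:2,r2:2,r3:2,r4:Mul1
cycle 10: CDB Add1=4 // r0:Add3,r1:2,r2:2,r3:2,r4:Mul1

STATUS = TAG Add3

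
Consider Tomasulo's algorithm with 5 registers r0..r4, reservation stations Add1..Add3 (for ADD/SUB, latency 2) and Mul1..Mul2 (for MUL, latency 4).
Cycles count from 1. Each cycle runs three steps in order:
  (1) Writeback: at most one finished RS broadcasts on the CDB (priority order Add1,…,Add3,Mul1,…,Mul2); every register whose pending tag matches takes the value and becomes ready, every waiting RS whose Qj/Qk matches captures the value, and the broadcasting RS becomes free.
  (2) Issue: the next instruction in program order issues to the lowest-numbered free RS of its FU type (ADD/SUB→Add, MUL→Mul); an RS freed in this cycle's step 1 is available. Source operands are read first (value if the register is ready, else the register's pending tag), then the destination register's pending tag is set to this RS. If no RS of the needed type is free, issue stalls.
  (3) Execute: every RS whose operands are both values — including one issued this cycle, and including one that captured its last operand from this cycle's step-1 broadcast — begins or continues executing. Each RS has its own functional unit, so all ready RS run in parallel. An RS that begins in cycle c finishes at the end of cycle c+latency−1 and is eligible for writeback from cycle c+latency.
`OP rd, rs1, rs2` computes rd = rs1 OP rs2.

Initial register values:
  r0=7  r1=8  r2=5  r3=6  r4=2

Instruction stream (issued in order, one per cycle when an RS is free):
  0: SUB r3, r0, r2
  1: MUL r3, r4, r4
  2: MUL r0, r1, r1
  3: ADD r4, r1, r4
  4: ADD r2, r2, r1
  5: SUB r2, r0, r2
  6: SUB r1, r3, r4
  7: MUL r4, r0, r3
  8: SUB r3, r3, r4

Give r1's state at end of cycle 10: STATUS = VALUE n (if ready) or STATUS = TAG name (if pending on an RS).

c1: issue SUB r3<-Add1 | r0:7,r1:8,r2:5,r3:Add1,r4:2
c2: issue MUL r3<-Mul1 | r0:7,r1:8,r2:5,r3:Mul1,r4:2
c3: CDB Add1=2; issue MUL r0<-Mul2 | r0:Mul2,r1:8,r2:5,r3:Mul1,r4:2
c4: issue ADD r4<-Add1 | r0:Mul2,r1:8,r2:5,r3:Mul1,r4:Add1
c5: issue ADD r2<-Add2 | r0:Mul2,r1:8,r2:Add2,r3:Mul1,r4:Add1
c6: CDB Add1=10; issue SUB r2<-Add1 | r0:Mul2,r1:8,r2:Add1,r3:Mul1,r4:10
c7: CDB Add2=13; issue SUB r1<-Add2 | r0:Mul2,r1:Add2,r2:Add1,r3:Mul1,r4:10
c8: CDB Mul1=4; issue MUL r4<-Mul1 | r0:Mul2,r1:Add2,r2:Add1,r3:4,r4:Mul1
c9: CDB Mul2=64; issue SUB r3<-Add3 | r0:64,r1:Add2,r2:Add1,r3:Add3,r4:Mul1
c10: CDB Add2=-6 | r0:64,r1:-6,r2:Add1,r3:Add3,r4:Mul1

STATUS = VALUE -6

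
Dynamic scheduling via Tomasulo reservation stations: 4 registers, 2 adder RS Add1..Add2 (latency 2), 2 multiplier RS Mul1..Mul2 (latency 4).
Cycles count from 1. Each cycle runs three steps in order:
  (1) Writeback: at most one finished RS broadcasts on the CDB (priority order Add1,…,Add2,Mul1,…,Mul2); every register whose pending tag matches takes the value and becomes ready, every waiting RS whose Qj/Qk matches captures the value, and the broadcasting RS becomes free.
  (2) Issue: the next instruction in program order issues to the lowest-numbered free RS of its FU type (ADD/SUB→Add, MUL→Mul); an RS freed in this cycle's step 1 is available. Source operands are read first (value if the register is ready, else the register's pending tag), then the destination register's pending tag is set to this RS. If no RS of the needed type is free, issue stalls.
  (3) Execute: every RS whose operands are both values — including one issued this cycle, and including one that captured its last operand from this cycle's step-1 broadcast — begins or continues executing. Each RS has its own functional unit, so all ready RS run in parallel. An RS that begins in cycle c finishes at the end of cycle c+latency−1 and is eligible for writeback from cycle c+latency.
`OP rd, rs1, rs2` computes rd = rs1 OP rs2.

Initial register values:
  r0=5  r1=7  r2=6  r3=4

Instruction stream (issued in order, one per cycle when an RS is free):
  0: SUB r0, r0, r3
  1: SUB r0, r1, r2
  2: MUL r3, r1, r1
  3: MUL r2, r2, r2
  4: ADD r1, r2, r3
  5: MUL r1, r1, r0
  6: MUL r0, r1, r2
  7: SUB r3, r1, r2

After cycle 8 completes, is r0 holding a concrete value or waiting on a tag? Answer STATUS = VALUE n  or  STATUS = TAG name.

STATUS = TAG Mul2

  c1: issue SUB r0<-Add1  regs: r0:Add1,r1:7,r2:6,r3:4
  c2: issue SUB r0<-Add2  regs: r0:Add2,r1:7,r2:6,r3:4
  c3: CDB Add1=1; issue MUL r3<-Mul1  regs: r0:Add2,r1:7,r2:6,r3:Mul1
  c4: CDB Add2=1; issue MUL r2<-Mul2  regs: r0:1,r1:7,r2:Mul2,r3:Mul1
  c5: issue ADD r1<-Add1  regs: r0:1,r1:Add1,r2:Mul2,r3:Mul1
  c6: stall  regs: r0:1,r1:Add1,r2:Mul2,r3:Mul1
  c7: CDB Mul1=49; issue MUL r1<-Mul1  regs: r0:1,r1:Mul1,r2:Mul2,r3:49
  c8: CDB Mul2=36; issue MUL r0<-Mul2  regs: r0:Mul2,r1:Mul1,r2:36,r3:49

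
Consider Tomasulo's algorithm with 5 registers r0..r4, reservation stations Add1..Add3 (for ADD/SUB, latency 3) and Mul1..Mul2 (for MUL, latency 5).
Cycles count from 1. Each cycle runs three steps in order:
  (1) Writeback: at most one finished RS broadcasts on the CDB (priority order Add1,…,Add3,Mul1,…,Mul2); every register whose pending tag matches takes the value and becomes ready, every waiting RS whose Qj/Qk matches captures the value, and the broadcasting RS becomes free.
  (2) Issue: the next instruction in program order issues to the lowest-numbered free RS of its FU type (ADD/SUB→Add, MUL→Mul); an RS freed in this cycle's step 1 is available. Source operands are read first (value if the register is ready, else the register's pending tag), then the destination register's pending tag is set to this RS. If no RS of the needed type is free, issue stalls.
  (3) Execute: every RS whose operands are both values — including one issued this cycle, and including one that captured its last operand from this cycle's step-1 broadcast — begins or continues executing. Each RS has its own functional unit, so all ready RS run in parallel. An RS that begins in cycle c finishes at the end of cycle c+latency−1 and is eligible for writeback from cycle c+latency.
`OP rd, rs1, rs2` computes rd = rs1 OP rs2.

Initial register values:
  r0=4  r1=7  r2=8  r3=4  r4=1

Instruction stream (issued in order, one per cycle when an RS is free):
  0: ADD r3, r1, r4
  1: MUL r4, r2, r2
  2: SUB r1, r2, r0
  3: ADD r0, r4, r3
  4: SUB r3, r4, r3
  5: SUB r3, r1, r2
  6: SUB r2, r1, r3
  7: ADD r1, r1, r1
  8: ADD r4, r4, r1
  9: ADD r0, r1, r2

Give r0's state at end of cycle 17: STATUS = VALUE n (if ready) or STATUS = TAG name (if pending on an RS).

STATUS = VALUE 16

cycle 1: issue ADD r3<-Add1 // r0:4,r1:7,r2:8,r3:Add1,r4:1
cycle 2: issue MUL r4<-Mul1 // r0:4,r1:7,r2:8,r3:Add1,r4:Mul1
cycle 3: issue SUB r1<-Add2 // r0:4,r1:Add2,r2:8,r3:Add1,r4:Mul1
cycle 4: CDB Add1=8; issue ADD r0<-Add1 // r0:Add1,r1:Add2,r2:8,r3:8,r4:Mul1
cycle 5: issue SUB r3<-Add3 // r0:Add1,r1:Add2,r2:8,r3:Add3,r4:Mul1
cycle 6: CDB Add2=4; issue SUB r3<-Add2 // r0:Add1,r1:4,r2:8,r3:Add2,r4:Mul1
cycle 7: CDB Mul1=64; stall // r0:Add1,r1:4,r2:8,r3:Add2,r4:64
cycle 8: stall // r0:Add1,r1:4,r2:8,r3:Add2,r4:64
cycle 9: CDB Add2=-4; issue SUB r2<-Add2 // r0:Add1,r1:4,r2:Add2,r3:-4,r4:64
cycle 10: CDB Add1=72; issue ADD r1<-Add1 // r0:72,r1:Add1,r2:Add2,r3:-4,r4:64
cycle 11: CDB Add3=56; issue ADD r4<-Add3 // r0:72,r1:Add1,r2:Add2,r3:-4,r4:Add3
cycle 12: CDB Add2=8; issue ADD r0<-Add2 // r0:Add2,r1:Add1,r2:8,r3:-4,r4:Add3
cycle 13: CDB Add1=8 // r0:Add2,r1:8,r2:8,r3:-4,r4:Add3
cycle 14: - // r0:Add2,r1:8,r2:8,r3:-4,r4:Add3
cycle 15: - // r0:Add2,r1:8,r2:8,r3:-4,r4:Add3
cycle 16: CDB Add2=16 // r0:16,r1:8,r2:8,r3:-4,r4:Add3
cycle 17: CDB Add3=72 // r0:16,r1:8,r2:8,r3:-4,r4:72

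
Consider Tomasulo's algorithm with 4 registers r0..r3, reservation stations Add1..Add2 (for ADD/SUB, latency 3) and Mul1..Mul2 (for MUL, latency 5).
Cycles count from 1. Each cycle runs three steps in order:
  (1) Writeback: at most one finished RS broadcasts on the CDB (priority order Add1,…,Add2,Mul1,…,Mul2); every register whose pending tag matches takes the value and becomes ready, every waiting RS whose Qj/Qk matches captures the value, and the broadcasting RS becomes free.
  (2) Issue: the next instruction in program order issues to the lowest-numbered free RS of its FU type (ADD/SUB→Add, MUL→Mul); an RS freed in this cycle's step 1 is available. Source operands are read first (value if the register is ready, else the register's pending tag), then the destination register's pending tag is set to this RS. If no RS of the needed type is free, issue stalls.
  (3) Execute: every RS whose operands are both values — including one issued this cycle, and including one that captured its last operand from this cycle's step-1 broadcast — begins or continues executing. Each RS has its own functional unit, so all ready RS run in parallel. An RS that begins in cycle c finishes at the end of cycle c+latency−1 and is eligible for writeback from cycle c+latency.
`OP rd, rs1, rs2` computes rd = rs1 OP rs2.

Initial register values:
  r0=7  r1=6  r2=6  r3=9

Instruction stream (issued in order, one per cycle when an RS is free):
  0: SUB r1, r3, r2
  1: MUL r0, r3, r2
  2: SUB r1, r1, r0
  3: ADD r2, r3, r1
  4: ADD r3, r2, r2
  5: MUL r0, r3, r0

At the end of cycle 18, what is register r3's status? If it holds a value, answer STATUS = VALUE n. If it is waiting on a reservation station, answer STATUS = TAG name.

STATUS = VALUE -84

cycle 1: issue SUB r1<-Add1 // r0:7,r1:Add1,r2:6,r3:9
cycle 2: issue MUL r0<-Mul1 // r0:Mul1,r1:Add1,r2:6,r3:9
cycle 3: issue SUB r1<-Add2 // r0:Mul1,r1:Add2,r2:6,r3:9
cycle 4: CDB Add1=3; issue ADD r2<-Add1 // r0:Mul1,r1:Add2,r2:Add1,r3:9
cycle 5: stall // r0:Mul1,r1:Add2,r2:Add1,r3:9
cycle 6: stall // r0:Mul1,r1:Add2,r2:Add1,r3:9
cycle 7: CDB Mul1=54; stall // r0:54,r1:Add2,r2:Add1,r3:9
cycle 8: stall // r0:54,r1:Add2,r2:Add1,r3:9
cycle 9: stall // r0:54,r1:Add2,r2:Add1,r3:9
cycle 10: CDB Add2=-51; issue ADD r3<-Add2 // r0:54,r1:-51,r2:Add1,r3:Add2
cycle 11: issue MUL r0<-Mul1 // r0:Mul1,r1:-51,r2:Add1,r3:Add2
cycle 12: - // r0:Mul1,r1:-51,r2:Add1,r3:Add2
cycle 13: CDB Add1=-42 // r0:Mul1,r1:-51,r2:-42,r3:Add2
cycle 14: - // r0:Mul1,r1:-51,r2:-42,r3:Add2
cycle 15: - // r0:Mul1,r1:-51,r2:-42,r3:Add2
cycle 16: CDB Add2=-84 // r0:Mul1,r1:-51,r2:-42,r3:-84
cycle 17: - // r0:Mul1,r1:-51,r2:-42,r3:-84
cycle 18: - // r0:Mul1,r1:-51,r2:-42,r3:-84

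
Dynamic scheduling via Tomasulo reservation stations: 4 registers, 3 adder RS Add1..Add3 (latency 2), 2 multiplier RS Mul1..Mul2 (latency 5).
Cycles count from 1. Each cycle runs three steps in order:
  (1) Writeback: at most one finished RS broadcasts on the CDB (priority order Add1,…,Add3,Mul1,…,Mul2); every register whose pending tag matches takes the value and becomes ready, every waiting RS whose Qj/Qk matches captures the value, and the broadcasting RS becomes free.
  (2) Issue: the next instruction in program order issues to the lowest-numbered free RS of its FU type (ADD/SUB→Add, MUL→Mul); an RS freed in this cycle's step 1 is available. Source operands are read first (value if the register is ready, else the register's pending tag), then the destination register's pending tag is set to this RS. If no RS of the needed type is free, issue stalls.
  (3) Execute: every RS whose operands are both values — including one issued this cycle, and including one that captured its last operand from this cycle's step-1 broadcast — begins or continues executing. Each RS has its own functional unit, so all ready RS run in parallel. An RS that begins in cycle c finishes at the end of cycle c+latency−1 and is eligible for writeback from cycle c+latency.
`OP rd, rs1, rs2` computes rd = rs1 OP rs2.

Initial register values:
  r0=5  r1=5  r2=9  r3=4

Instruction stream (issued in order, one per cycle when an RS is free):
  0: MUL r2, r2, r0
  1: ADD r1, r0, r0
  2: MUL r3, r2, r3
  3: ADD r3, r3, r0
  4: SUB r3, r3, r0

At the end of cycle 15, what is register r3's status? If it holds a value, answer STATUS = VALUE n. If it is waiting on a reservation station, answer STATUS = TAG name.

c1: issue MUL r2<-Mul1 | r0:5,r1:5,r2:Mul1,r3:4
c2: issue ADD r1<-Add1 | r0:5,r1:Add1,r2:Mul1,r3:4
c3: issue MUL r3<-Mul2 | r0:5,r1:Add1,r2:Mul1,r3:Mul2
c4: CDB Add1=10; issue ADD r3<-Add1 | r0:5,r1:10,r2:Mul1,r3:Add1
c5: issue SUB r3<-Add2 | r0:5,r1:10,r2:Mul1,r3:Add2
c6: CDB Mul1=45 | r0:5,r1:10,r2:45,r3:Add2
c7: - | r0:5,r1:10,r2:45,r3:Add2
c8: - | r0:5,r1:10,r2:45,r3:Add2
c9: - | r0:5,r1:10,r2:45,r3:Add2
c10: - | r0:5,r1:10,r2:45,r3:Add2
c11: CDB Mul2=180 | r0:5,r1:10,r2:45,r3:Add2
c12: - | r0:5,r1:10,r2:45,r3:Add2
c13: CDB Add1=185 | r0:5,r1:10,r2:45,r3:Add2
c14: - | r0:5,r1:10,r2:45,r3:Add2
c15: CDB Add2=180 | r0:5,r1:10,r2:45,r3:180

STATUS = VALUE 180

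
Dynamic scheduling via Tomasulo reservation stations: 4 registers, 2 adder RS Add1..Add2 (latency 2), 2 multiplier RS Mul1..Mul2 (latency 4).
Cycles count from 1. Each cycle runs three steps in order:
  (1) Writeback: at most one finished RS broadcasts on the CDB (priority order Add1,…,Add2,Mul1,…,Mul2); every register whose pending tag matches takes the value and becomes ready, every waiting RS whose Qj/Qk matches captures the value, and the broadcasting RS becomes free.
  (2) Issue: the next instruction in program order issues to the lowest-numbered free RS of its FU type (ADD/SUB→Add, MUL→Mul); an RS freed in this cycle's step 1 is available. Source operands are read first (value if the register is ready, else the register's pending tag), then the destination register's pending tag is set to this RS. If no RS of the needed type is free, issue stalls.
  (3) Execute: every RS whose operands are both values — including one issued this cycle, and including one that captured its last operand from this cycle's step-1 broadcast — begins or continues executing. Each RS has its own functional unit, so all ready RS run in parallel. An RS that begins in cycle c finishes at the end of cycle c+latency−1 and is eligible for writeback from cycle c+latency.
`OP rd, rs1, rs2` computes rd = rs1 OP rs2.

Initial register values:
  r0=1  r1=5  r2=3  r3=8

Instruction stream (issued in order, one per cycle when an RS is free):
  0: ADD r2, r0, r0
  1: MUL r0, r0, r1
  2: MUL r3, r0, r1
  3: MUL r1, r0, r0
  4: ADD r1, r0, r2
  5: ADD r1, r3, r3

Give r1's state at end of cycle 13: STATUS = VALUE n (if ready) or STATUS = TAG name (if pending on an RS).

STATUS = VALUE 50

cycle 1: issue ADD r2<-Add1 // r0:1,r1:5,r2:Add1,r3:8
cycle 2: issue MUL r0<-Mul1 // r0:Mul1,r1:5,r2:Add1,r3:8
cycle 3: CDB Add1=2; issue MUL r3<-Mul2 // r0:Mul1,r1:5,r2:2,r3:Mul2
cycle 4: stall // r0:Mul1,r1:5,r2:2,r3:Mul2
cycle 5: stall // r0:Mul1,r1:5,r2:2,r3:Mul2
cycle 6: CDB Mul1=5; issue MUL r1<-Mul1 // r0:5,r1:Mul1,r2:2,r3:Mul2
cycle 7: issue ADD r1<-Add1 // r0:5,r1:Add1,r2:2,r3:Mul2
cycle 8: issue ADD r1<-Add2 // r0:5,r1:Add2,r2:2,r3:Mul2
cycle 9: CDB Add1=7 // r0:5,r1:Add2,r2:2,r3:Mul2
cycle 10: CDB Mul1=25 // r0:5,r1:Add2,r2:2,r3:Mul2
cycle 11: CDB Mul2=25 // r0:5,r1:Add2,r2:2,r3:25
cycle 12: - // r0:5,r1:Add2,r2:2,r3:25
cycle 13: CDB Add2=50 // r0:5,r1:50,r2:2,r3:25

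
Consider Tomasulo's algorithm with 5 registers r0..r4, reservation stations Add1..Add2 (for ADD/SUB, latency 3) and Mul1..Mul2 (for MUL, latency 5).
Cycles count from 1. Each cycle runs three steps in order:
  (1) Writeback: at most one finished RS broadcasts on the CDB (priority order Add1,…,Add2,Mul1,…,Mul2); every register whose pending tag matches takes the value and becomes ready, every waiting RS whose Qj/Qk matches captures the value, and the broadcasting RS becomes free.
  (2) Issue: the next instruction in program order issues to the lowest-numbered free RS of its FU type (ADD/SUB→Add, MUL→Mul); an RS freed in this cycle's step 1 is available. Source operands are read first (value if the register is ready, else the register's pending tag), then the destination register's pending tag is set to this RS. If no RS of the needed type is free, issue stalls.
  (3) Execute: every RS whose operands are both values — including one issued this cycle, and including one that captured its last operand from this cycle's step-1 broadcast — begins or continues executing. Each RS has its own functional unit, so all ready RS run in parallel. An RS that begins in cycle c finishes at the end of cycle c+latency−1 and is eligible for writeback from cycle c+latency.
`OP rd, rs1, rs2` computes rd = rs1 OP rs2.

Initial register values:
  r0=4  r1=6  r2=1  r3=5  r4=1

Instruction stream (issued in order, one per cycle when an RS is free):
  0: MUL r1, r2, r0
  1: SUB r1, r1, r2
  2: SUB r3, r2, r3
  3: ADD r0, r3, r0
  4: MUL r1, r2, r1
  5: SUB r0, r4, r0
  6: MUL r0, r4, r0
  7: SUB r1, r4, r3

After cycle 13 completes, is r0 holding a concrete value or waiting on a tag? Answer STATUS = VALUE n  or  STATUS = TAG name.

c1: issue MUL r1<-Mul1 | r0:4,r1:Mul1,r2:1,r3:5,r4:1
c2: issue SUB r1<-Add1 | r0:4,r1:Add1,r2:1,r3:5,r4:1
c3: issue SUB r3<-Add2 | r0:4,r1:Add1,r2:1,r3:Add2,r4:1
c4: stall | r0:4,r1:Add1,r2:1,r3:Add2,r4:1
c5: stall | r0:4,r1:Add1,r2:1,r3:Add2,r4:1
c6: CDB Add2=-4; issue ADD r0<-Add2 | r0:Add2,r1:Add1,r2:1,r3:-4,r4:1
c7: CDB Mul1=4; issue MUL r1<-Mul1 | r0:Add2,r1:Mul1,r2:1,r3:-4,r4:1
c8: stall | r0:Add2,r1:Mul1,r2:1,r3:-4,r4:1
c9: CDB Add2=0; issue SUB r0<-Add2 | r0:Add2,r1:Mul1,r2:1,r3:-4,r4:1
c10: CDB Add1=3; issue MUL r0<-Mul2 | r0:Mul2,r1:Mul1,r2:1,r3:-4,r4:1
c11: issue SUB r1<-Add1 | r0:Mul2,r1:Add1,r2:1,r3:-4,r4:1
c12: CDB Add2=1 | r0:Mul2,r1:Add1,r2:1,r3:-4,r4:1
c13: - | r0:Mul2,r1:Add1,r2:1,r3:-4,r4:1

STATUS = TAG Mul2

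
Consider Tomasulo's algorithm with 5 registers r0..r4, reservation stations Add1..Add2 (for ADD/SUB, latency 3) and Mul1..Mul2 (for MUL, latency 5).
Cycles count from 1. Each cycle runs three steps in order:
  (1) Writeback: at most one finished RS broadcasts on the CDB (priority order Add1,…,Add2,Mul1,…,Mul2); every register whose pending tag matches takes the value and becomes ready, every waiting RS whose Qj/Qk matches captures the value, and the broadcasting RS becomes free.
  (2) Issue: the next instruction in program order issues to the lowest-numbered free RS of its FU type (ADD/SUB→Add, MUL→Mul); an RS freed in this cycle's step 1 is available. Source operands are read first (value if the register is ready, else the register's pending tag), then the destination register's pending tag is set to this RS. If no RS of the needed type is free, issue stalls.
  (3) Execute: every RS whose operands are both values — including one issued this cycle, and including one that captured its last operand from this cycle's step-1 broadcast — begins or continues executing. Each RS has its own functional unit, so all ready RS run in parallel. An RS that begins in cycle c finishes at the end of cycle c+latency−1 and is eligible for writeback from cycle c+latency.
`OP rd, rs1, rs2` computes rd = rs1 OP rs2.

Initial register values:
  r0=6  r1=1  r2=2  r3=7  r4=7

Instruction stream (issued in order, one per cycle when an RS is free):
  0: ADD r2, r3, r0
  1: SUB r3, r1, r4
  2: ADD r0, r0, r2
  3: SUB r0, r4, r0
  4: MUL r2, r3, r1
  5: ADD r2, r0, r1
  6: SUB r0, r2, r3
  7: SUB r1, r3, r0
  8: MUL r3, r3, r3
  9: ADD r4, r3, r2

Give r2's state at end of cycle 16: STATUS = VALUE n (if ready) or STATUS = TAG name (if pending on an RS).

c1: issue ADD r2<-Add1 | r0:6,r1:1,r2:Add1,r3:7,r4:7
c2: issue SUB r3<-Add2 | r0:6,r1:1,r2:Add1,r3:Add2,r4:7
c3: stall | r0:6,r1:1,r2:Add1,r3:Add2,r4:7
c4: CDB Add1=13; issue ADD r0<-Add1 | r0:Add1,r1:1,r2:13,r3:Add2,r4:7
c5: CDB Add2=-6; issue SUB r0<-Add2 | r0:Add2,r1:1,r2:13,r3:-6,r4:7
c6: issue MUL r2<-Mul1 | r0:Add2,r1:1,r2:Mul1,r3:-6,r4:7
c7: CDB Add1=19; issue ADD r2<-Add1 | r0:Add2,r1:1,r2:Add1,r3:-6,r4:7
c8: stall | r0:Add2,r1:1,r2:Add1,r3:-6,r4:7
c9: stall | r0:Add2,r1:1,r2:Add1,r3:-6,r4:7
c10: CDB Add2=-12; issue SUB r0<-Add2 | r0:Add2,r1:1,r2:Add1,r3:-6,r4:7
c11: CDB Mul1=-6; stall | r0:Add2,r1:1,r2:Add1,r3:-6,r4:7
c12: stall | r0:Add2,r1:1,r2:Add1,r3:-6,r4:7
c13: CDB Add1=-11; issue SUB r1<-Add1 | r0:Add2,r1:Add1,r2:-11,r3:-6,r4:7
c14: issue MUL r3<-Mul1 | r0:Add2,r1:Add1,r2:-11,r3:Mul1,r4:7
c15: stall | r0:Add2,r1:Add1,r2:-11,r3:Mul1,r4:7
c16: CDB Add2=-5; issue ADD r4<-Add2 | r0:-5,r1:Add1,r2:-11,r3:Mul1,r4:Add2

STATUS = VALUE -11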